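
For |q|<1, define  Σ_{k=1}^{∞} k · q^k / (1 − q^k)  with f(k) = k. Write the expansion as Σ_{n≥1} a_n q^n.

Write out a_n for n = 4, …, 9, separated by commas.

d|4:{1,2,4}  Σf=1+2+4=7
[q^5] f(5)=5,f(1)=1 ⇒ 6
q^6  k|6↦f(k): 1:1 2:2 3:3 6:6  a_6=12
d|7:{7,1}  Σf=7+1=8
q^8  k|8↦f(k): 1:1 2:2 4:4 8:8  a_8=15
d|9:{9,3,1}  Σf=9+3+1=13

7, 6, 12, 8, 15, 13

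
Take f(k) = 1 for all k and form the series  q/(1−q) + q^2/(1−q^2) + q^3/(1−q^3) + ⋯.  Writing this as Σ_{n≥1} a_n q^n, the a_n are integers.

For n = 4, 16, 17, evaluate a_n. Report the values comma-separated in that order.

n=4: 1·4 2·2 4·1  f→[1+1+1]=3
n=16: 1·16 2·8 4·4 8·2 16·1  f→[1+1+1+1+1]=5
n=17: 1·17 17·1  f→[1+1]=2

3, 5, 2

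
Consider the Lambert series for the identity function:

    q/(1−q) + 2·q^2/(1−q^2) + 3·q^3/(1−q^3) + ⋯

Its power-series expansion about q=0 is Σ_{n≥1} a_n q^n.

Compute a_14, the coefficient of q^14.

q^14  k|14↦f(k): 14:14 7:7 2:2 1:1  a_14=24

a_14 = 24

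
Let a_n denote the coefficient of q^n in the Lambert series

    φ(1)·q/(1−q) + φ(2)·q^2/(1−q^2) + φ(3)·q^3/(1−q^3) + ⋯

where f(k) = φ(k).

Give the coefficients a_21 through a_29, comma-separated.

d|21:{1,3,7,21}  Σφ=1+2+6+12=21
n=22: 1·22 2·11 11·2 22·1  φ→[1+1+10+10]=22
q^23  k|23↦φ(k): 1:1 23:22  a_23=23
[q^24] φ(24)=8,φ(12)=4,φ(8)=4,φ(6)=2,φ(4)=2,φ(3)=2,φ(2)=1,φ(1)=1 ⇒ 24
[q^25] φ(25)=20,φ(5)=4,φ(1)=1 ⇒ 25
n=26: 1·26 2·13 13·2 26·1  φ→[1+1+12+12]=26
q^27  k|27↦φ(k): 27:18 9:6 3:2 1:1  a_27=27
n=28: 1·28 2·14 4·7 7·4 14·2 28·1  φ→[1+1+2+6+6+12]=28
d|29:{29,1}  Σφ=28+1=29

21, 22, 23, 24, 25, 26, 27, 28, 29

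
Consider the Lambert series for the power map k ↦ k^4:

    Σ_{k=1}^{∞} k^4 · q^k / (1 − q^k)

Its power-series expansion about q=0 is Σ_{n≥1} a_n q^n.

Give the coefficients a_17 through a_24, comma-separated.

n=17: 1·17 17·1  f→[1+83521]=83522
d|18:{1,2,3,6,9,18}  Σf=1+16+81+1296+6561+104976=112931
[q^19] f(1)=1,f(19)=130321 ⇒ 130322
[q^20] f(1)=1,f(2)=16,f(4)=256,f(5)=625,f(10)=10000,f(20)=160000 ⇒ 170898
d|21:{21,7,3,1}  Σf=194481+2401+81+1=196964
n=22: 1·22 2·11 11·2 22·1  f→[1+16+14641+234256]=248914
d|23:{23,1}  Σf=279841+1=279842
[q^24] f(24)=331776,f(12)=20736,f(8)=4096,f(6)=1296,f(4)=256,f(3)=81,f(2)=16,f(1)=1 ⇒ 358258

83522, 112931, 130322, 170898, 196964, 248914, 279842, 358258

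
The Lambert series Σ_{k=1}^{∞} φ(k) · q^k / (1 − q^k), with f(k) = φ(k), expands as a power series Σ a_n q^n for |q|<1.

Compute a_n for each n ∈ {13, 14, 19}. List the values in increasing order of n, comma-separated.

q^13  k|13↦φ(k): 1:1 13:12  a_13=13
d|14:{14,7,2,1}  Σφ=6+6+1+1=14
q^19  k|19↦φ(k): 19:18 1:1  a_19=19

13, 14, 19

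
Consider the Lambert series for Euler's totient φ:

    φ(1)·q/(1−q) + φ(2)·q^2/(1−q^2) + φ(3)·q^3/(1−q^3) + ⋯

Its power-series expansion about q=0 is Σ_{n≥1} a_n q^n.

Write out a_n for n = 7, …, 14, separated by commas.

q^7  k|7↦φ(k): 1:1 7:6  a_7=7
d|8:{8,4,2,1}  Σφ=4+2+1+1=8
q^9  k|9↦φ(k): 9:6 3:2 1:1  a_9=9
[q^10] φ(1)=1,φ(2)=1,φ(5)=4,φ(10)=4 ⇒ 10
d|11:{11,1}  Σφ=10+1=11
d|12:{1,2,3,4,6,12}  Σφ=1+1+2+2+2+4=12
[q^13] φ(1)=1,φ(13)=12 ⇒ 13
[q^14] φ(1)=1,φ(2)=1,φ(7)=6,φ(14)=6 ⇒ 14

7, 8, 9, 10, 11, 12, 13, 14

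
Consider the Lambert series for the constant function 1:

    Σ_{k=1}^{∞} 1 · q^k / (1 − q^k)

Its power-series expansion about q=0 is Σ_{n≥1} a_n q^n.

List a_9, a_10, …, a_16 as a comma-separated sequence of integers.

q^9  k|9↦f(k): 9:1 3:1 1:1  a_9=3
d|10:{10,5,2,1}  Σf=1+1+1+1=4
n=11: 1·11 11·1  f→[1+1]=2
q^12  k|12↦f(k): 1:1 2:1 3:1 4:1 6:1 12:1  a_12=6
[q^13] f(1)=1,f(13)=1 ⇒ 2
q^14  k|14↦f(k): 14:1 7:1 2:1 1:1  a_14=4
q^15  k|15↦f(k): 15:1 5:1 3:1 1:1  a_15=4
n=16: 1·16 2·8 4·4 8·2 16·1  f→[1+1+1+1+1]=5

3, 4, 2, 6, 2, 4, 4, 5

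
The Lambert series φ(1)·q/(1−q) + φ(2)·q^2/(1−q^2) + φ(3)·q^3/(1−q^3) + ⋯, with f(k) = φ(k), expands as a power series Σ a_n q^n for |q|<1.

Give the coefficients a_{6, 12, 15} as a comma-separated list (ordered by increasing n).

[q^6] φ(1)=1,φ(2)=1,φ(3)=2,φ(6)=2 ⇒ 6
[q^12] φ(1)=1,φ(2)=1,φ(3)=2,φ(4)=2,φ(6)=2,φ(12)=4 ⇒ 12
d|15:{1,3,5,15}  Σφ=1+2+4+8=15

6, 12, 15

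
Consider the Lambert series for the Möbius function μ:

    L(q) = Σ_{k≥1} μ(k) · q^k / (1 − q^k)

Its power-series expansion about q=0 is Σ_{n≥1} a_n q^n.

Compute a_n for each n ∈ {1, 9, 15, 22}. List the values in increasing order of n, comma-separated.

d|1:{1}  Σμ=1=1
n=9: 1·9 3·3 9·1  μ→[1+(-1)+0]=0
[q^15] μ(15)=1,μ(5)=-1,μ(3)=-1,μ(1)=1 ⇒ 0
[q^22] μ(22)=1,μ(11)=-1,μ(2)=-1,μ(1)=1 ⇒ 0

1, 0, 0, 0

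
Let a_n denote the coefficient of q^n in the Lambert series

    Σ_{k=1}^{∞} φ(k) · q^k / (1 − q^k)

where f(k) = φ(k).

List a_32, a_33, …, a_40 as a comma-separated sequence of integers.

n=32: 1·32 2·16 4·8 8·4 16·2 32·1  φ→[1+1+2+4+8+16]=32
n=33: 33·1 11·3 3·11 1·33  φ→[20+10+2+1]=33
q^34  k|34↦φ(k): 1:1 2:1 17:16 34:16  a_34=34
d|35:{1,5,7,35}  Σφ=1+4+6+24=35
[q^36] φ(1)=1,φ(2)=1,φ(3)=2,φ(4)=2,φ(6)=2,φ(9)=6,φ(12)=4,φ(18)=6,φ(36)=12 ⇒ 36
d|37:{1,37}  Σφ=1+36=37
n=38: 38·1 19·2 2·19 1·38  φ→[18+18+1+1]=38
q^39  k|39↦φ(k): 39:24 13:12 3:2 1:1  a_39=39
n=40: 40·1 20·2 10·4 8·5 5·8 4·10 2·20 1·40  φ→[16+8+4+4+4+2+1+1]=40

32, 33, 34, 35, 36, 37, 38, 39, 40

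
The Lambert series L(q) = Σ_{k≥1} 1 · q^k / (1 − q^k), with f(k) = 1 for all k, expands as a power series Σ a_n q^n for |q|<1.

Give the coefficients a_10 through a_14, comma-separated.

4, 2, 6, 2, 4

q^10  k|10↦f(k): 10:1 5:1 2:1 1:1  a_10=4
d|11:{1,11}  Σf=1+1=2
n=12: 12·1 6·2 4·3 3·4 2·6 1·12  f→[1+1+1+1+1+1]=6
q^13  k|13↦f(k): 1:1 13:1  a_13=2
n=14: 1·14 2·7 7·2 14·1  f→[1+1+1+1]=4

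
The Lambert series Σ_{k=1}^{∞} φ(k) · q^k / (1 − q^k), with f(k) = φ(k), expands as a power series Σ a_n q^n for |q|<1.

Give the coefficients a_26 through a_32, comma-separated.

d|26:{1,2,13,26}  Σφ=1+1+12+12=26
d|27:{1,3,9,27}  Σφ=1+2+6+18=27
n=28: 1·28 2·14 4·7 7·4 14·2 28·1  φ→[1+1+2+6+6+12]=28
d|29:{1,29}  Σφ=1+28=29
d|30:{1,2,3,5,6,10,15,30}  Σφ=1+1+2+4+2+4+8+8=30
[q^31] φ(1)=1,φ(31)=30 ⇒ 31
n=32: 1·32 2·16 4·8 8·4 16·2 32·1  φ→[1+1+2+4+8+16]=32

26, 27, 28, 29, 30, 31, 32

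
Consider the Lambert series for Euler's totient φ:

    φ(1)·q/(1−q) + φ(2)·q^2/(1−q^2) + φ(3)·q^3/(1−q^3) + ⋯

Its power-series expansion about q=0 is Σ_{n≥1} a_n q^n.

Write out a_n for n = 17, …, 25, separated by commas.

[q^17] φ(1)=1,φ(17)=16 ⇒ 17
n=18: 1·18 2·9 3·6 6·3 9·2 18·1  φ→[1+1+2+2+6+6]=18
q^19  k|19↦φ(k): 19:18 1:1  a_19=19
d|20:{20,10,5,4,2,1}  Σφ=8+4+4+2+1+1=20
n=21: 1·21 3·7 7·3 21·1  φ→[1+2+6+12]=21
q^22  k|22↦φ(k): 22:10 11:10 2:1 1:1  a_22=22
d|23:{23,1}  Σφ=22+1=23
d|24:{1,2,3,4,6,8,12,24}  Σφ=1+1+2+2+2+4+4+8=24
n=25: 25·1 5·5 1·25  φ→[20+4+1]=25

17, 18, 19, 20, 21, 22, 23, 24, 25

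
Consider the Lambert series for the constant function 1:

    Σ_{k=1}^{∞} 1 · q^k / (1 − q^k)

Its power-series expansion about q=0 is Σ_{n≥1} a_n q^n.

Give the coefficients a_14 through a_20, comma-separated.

4, 4, 5, 2, 6, 2, 6

d|14:{1,2,7,14}  Σf=1+1+1+1=4
q^15  k|15↦f(k): 15:1 5:1 3:1 1:1  a_15=4
q^16  k|16↦f(k): 16:1 8:1 4:1 2:1 1:1  a_16=5
d|17:{17,1}  Σf=1+1=2
[q^18] f(1)=1,f(2)=1,f(3)=1,f(6)=1,f(9)=1,f(18)=1 ⇒ 6
q^19  k|19↦f(k): 1:1 19:1  a_19=2
n=20: 1·20 2·10 4·5 5·4 10·2 20·1  f→[1+1+1+1+1+1]=6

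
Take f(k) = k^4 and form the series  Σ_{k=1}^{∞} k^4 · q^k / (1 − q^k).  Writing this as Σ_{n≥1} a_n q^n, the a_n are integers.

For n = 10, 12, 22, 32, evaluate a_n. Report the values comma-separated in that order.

10642, 22386, 248914, 1118481

d|10:{1,2,5,10}  Σf=1+16+625+10000=10642
n=12: 12·1 6·2 4·3 3·4 2·6 1·12  f→[20736+1296+256+81+16+1]=22386
[q^22] f(1)=1,f(2)=16,f(11)=14641,f(22)=234256 ⇒ 248914
d|32:{1,2,4,8,16,32}  Σf=1+16+256+4096+65536+1048576=1118481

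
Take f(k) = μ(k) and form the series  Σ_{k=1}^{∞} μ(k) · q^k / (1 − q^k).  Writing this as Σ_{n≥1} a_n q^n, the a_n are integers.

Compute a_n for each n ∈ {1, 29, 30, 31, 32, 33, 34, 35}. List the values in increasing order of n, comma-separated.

d|1:{1}  Σμ=1=1
q^29  k|29↦μ(k): 1:1 29:-1  a_29=0
n=30: 30·1 15·2 10·3 6·5 5·6 3·10 2·15 1·30  μ→[(-1)+1+1+1+(-1)+(-1)+(-1)+1]=0
n=31: 1·31 31·1  μ→[1+(-1)]=0
n=32: 32·1 16·2 8·4 4·8 2·16 1·32  μ→[0+0+0+0+(-1)+1]=0
[q^33] μ(1)=1,μ(3)=-1,μ(11)=-1,μ(33)=1 ⇒ 0
n=34: 1·34 2·17 17·2 34·1  μ→[1+(-1)+(-1)+1]=0
q^35  k|35↦μ(k): 1:1 5:-1 7:-1 35:1  a_35=0

1, 0, 0, 0, 0, 0, 0, 0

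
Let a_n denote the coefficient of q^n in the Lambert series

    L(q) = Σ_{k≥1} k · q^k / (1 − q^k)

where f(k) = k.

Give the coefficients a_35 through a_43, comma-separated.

[q^35] f(35)=35,f(7)=7,f(5)=5,f(1)=1 ⇒ 48
d|36:{36,18,12,9,6,4,3,2,1}  Σf=36+18+12+9+6+4+3+2+1=91
q^37  k|37↦f(k): 1:1 37:37  a_37=38
n=38: 1·38 2·19 19·2 38·1  f→[1+2+19+38]=60
q^39  k|39↦f(k): 39:39 13:13 3:3 1:1  a_39=56
n=40: 40·1 20·2 10·4 8·5 5·8 4·10 2·20 1·40  f→[40+20+10+8+5+4+2+1]=90
q^41  k|41↦f(k): 41:41 1:1  a_41=42
n=42: 1·42 2·21 3·14 6·7 7·6 14·3 21·2 42·1  f→[1+2+3+6+7+14+21+42]=96
d|43:{1,43}  Σf=1+43=44

48, 91, 38, 60, 56, 90, 42, 96, 44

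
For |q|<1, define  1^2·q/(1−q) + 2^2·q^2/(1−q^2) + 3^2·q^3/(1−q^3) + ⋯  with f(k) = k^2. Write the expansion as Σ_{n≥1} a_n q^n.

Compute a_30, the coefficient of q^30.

a_30 = 1300

q^30  k|30↦f(k): 30:900 15:225 10:100 6:36 5:25 3:9 2:4 1:1  a_30=1300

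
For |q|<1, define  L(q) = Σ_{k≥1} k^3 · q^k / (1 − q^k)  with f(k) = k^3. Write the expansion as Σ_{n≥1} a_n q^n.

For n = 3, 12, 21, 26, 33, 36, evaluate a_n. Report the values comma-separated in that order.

28, 2044, 9632, 19782, 37296, 55261

q^3  k|3↦f(k): 3:27 1:1  a_3=28
q^12  k|12↦f(k): 12:1728 6:216 4:64 3:27 2:8 1:1  a_12=2044
[q^21] f(1)=1,f(3)=27,f(7)=343,f(21)=9261 ⇒ 9632
[q^26] f(26)=17576,f(13)=2197,f(2)=8,f(1)=1 ⇒ 19782
d|33:{33,11,3,1}  Σf=35937+1331+27+1=37296
[q^36] f(36)=46656,f(18)=5832,f(12)=1728,f(9)=729,f(6)=216,f(4)=64,f(3)=27,f(2)=8,f(1)=1 ⇒ 55261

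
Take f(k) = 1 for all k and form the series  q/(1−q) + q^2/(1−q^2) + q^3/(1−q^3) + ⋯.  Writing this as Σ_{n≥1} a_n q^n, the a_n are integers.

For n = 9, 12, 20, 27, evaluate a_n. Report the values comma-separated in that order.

3, 6, 6, 4

[q^9] f(9)=1,f(3)=1,f(1)=1 ⇒ 3
q^12  k|12↦f(k): 12:1 6:1 4:1 3:1 2:1 1:1  a_12=6
d|20:{20,10,5,4,2,1}  Σf=1+1+1+1+1+1=6
q^27  k|27↦f(k): 27:1 9:1 3:1 1:1  a_27=4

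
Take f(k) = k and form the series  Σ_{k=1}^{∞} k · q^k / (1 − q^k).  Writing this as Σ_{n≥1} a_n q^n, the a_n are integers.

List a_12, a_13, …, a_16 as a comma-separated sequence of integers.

d|12:{1,2,3,4,6,12}  Σf=1+2+3+4+6+12=28
[q^13] f(1)=1,f(13)=13 ⇒ 14
q^14  k|14↦f(k): 1:1 2:2 7:7 14:14  a_14=24
q^15  k|15↦f(k): 15:15 5:5 3:3 1:1  a_15=24
[q^16] f(16)=16,f(8)=8,f(4)=4,f(2)=2,f(1)=1 ⇒ 31

28, 14, 24, 24, 31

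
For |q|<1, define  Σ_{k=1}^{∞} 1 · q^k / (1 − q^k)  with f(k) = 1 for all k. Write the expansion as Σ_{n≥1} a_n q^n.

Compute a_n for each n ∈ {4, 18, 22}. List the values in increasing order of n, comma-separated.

q^4  k|4↦f(k): 1:1 2:1 4:1  a_4=3
d|18:{1,2,3,6,9,18}  Σf=1+1+1+1+1+1=6
[q^22] f(1)=1,f(2)=1,f(11)=1,f(22)=1 ⇒ 4

3, 6, 4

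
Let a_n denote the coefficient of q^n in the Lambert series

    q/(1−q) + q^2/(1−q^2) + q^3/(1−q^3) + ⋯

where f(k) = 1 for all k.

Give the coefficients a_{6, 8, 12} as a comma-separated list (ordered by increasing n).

4, 4, 6

[q^6] f(6)=1,f(3)=1,f(2)=1,f(1)=1 ⇒ 4
q^8  k|8↦f(k): 8:1 4:1 2:1 1:1  a_8=4
[q^12] f(12)=1,f(6)=1,f(4)=1,f(3)=1,f(2)=1,f(1)=1 ⇒ 6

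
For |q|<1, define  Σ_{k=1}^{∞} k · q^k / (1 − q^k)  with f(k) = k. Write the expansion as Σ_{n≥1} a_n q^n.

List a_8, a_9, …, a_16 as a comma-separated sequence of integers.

15, 13, 18, 12, 28, 14, 24, 24, 31

n=8: 1·8 2·4 4·2 8·1  f→[1+2+4+8]=15
[q^9] f(1)=1,f(3)=3,f(9)=9 ⇒ 13
[q^10] f(1)=1,f(2)=2,f(5)=5,f(10)=10 ⇒ 18
n=11: 11·1 1·11  f→[11+1]=12
d|12:{12,6,4,3,2,1}  Σf=12+6+4+3+2+1=28
n=13: 13·1 1·13  f→[13+1]=14
[q^14] f(14)=14,f(7)=7,f(2)=2,f(1)=1 ⇒ 24
d|15:{15,5,3,1}  Σf=15+5+3+1=24
[q^16] f(1)=1,f(2)=2,f(4)=4,f(8)=8,f(16)=16 ⇒ 31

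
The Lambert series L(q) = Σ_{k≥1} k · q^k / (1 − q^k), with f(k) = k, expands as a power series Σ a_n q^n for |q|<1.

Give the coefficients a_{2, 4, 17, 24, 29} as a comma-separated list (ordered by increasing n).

[q^2] f(1)=1,f(2)=2 ⇒ 3
[q^4] f(1)=1,f(2)=2,f(4)=4 ⇒ 7
d|17:{1,17}  Σf=1+17=18
d|24:{24,12,8,6,4,3,2,1}  Σf=24+12+8+6+4+3+2+1=60
n=29: 29·1 1·29  f→[29+1]=30

3, 7, 18, 60, 30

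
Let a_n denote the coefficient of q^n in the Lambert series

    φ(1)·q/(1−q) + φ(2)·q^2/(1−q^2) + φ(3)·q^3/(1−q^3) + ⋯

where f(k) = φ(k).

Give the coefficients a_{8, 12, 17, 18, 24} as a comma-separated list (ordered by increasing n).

n=8: 1·8 2·4 4·2 8·1  φ→[1+1+2+4]=8
[q^12] φ(12)=4,φ(6)=2,φ(4)=2,φ(3)=2,φ(2)=1,φ(1)=1 ⇒ 12
n=17: 17·1 1·17  φ→[16+1]=17
n=18: 18·1 9·2 6·3 3·6 2·9 1·18  φ→[6+6+2+2+1+1]=18
d|24:{1,2,3,4,6,8,12,24}  Σφ=1+1+2+2+2+4+4+8=24

8, 12, 17, 18, 24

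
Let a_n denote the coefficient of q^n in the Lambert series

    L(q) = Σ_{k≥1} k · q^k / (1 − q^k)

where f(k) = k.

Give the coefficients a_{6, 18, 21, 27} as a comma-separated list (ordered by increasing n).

12, 39, 32, 40

d|6:{1,2,3,6}  Σf=1+2+3+6=12
[q^18] f(18)=18,f(9)=9,f(6)=6,f(3)=3,f(2)=2,f(1)=1 ⇒ 39
[q^21] f(1)=1,f(3)=3,f(7)=7,f(21)=21 ⇒ 32
[q^27] f(1)=1,f(3)=3,f(9)=9,f(27)=27 ⇒ 40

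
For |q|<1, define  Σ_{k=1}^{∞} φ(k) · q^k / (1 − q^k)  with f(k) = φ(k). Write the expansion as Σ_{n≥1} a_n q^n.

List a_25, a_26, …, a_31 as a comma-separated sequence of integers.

n=25: 1·25 5·5 25·1  φ→[1+4+20]=25
[q^26] φ(1)=1,φ(2)=1,φ(13)=12,φ(26)=12 ⇒ 26
[q^27] φ(1)=1,φ(3)=2,φ(9)=6,φ(27)=18 ⇒ 27
n=28: 28·1 14·2 7·4 4·7 2·14 1·28  φ→[12+6+6+2+1+1]=28
n=29: 29·1 1·29  φ→[28+1]=29
[q^30] φ(1)=1,φ(2)=1,φ(3)=2,φ(5)=4,φ(6)=2,φ(10)=4,φ(15)=8,φ(30)=8 ⇒ 30
[q^31] φ(1)=1,φ(31)=30 ⇒ 31

25, 26, 27, 28, 29, 30, 31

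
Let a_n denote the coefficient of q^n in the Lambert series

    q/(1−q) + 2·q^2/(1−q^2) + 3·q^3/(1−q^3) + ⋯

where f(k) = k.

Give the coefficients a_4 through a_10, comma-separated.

7, 6, 12, 8, 15, 13, 18

d|4:{1,2,4}  Σf=1+2+4=7
q^5  k|5↦f(k): 1:1 5:5  a_5=6
q^6  k|6↦f(k): 6:6 3:3 2:2 1:1  a_6=12
d|7:{7,1}  Σf=7+1=8
[q^8] f(1)=1,f(2)=2,f(4)=4,f(8)=8 ⇒ 15
n=9: 1·9 3·3 9·1  f→[1+3+9]=13
[q^10] f(10)=10,f(5)=5,f(2)=2,f(1)=1 ⇒ 18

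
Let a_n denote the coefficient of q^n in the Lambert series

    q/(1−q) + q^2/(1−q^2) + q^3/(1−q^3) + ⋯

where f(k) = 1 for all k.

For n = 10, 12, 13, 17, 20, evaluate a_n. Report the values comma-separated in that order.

n=10: 1·10 2·5 5·2 10·1  f→[1+1+1+1]=4
[q^12] f(12)=1,f(6)=1,f(4)=1,f(3)=1,f(2)=1,f(1)=1 ⇒ 6
d|13:{13,1}  Σf=1+1=2
[q^17] f(1)=1,f(17)=1 ⇒ 2
d|20:{20,10,5,4,2,1}  Σf=1+1+1+1+1+1=6

4, 6, 2, 2, 6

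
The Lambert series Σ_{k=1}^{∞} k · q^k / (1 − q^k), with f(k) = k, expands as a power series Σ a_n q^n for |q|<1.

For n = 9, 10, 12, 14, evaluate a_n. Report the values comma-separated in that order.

13, 18, 28, 24

n=9: 9·1 3·3 1·9  f→[9+3+1]=13
q^10  k|10↦f(k): 10:10 5:5 2:2 1:1  a_10=18
q^12  k|12↦f(k): 1:1 2:2 3:3 4:4 6:6 12:12  a_12=28
n=14: 14·1 7·2 2·7 1·14  f→[14+7+2+1]=24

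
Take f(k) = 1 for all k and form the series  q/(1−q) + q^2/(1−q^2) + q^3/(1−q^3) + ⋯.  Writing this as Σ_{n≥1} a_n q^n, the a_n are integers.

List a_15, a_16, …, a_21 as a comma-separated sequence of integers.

[q^15] f(1)=1,f(3)=1,f(5)=1,f(15)=1 ⇒ 4
q^16  k|16↦f(k): 16:1 8:1 4:1 2:1 1:1  a_16=5
[q^17] f(17)=1,f(1)=1 ⇒ 2
q^18  k|18↦f(k): 1:1 2:1 3:1 6:1 9:1 18:1  a_18=6
d|19:{1,19}  Σf=1+1=2
d|20:{1,2,4,5,10,20}  Σf=1+1+1+1+1+1=6
n=21: 21·1 7·3 3·7 1·21  f→[1+1+1+1]=4

4, 5, 2, 6, 2, 6, 4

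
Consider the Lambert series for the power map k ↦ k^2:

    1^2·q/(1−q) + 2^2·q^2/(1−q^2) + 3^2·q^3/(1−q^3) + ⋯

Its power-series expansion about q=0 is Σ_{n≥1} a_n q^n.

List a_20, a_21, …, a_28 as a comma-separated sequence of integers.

n=20: 20·1 10·2 5·4 4·5 2·10 1·20  f→[400+100+25+16+4+1]=546
d|21:{1,3,7,21}  Σf=1+9+49+441=500
q^22  k|22↦f(k): 1:1 2:4 11:121 22:484  a_22=610
n=23: 23·1 1·23  f→[529+1]=530
[q^24] f(1)=1,f(2)=4,f(3)=9,f(4)=16,f(6)=36,f(8)=64,f(12)=144,f(24)=576 ⇒ 850
q^25  k|25↦f(k): 1:1 5:25 25:625  a_25=651
n=26: 26·1 13·2 2·13 1·26  f→[676+169+4+1]=850
n=27: 27·1 9·3 3·9 1·27  f→[729+81+9+1]=820
n=28: 1·28 2·14 4·7 7·4 14·2 28·1  f→[1+4+16+49+196+784]=1050

546, 500, 610, 530, 850, 651, 850, 820, 1050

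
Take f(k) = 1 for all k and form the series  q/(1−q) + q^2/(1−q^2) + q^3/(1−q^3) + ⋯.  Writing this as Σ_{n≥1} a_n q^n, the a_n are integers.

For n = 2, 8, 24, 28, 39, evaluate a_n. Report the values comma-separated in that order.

2, 4, 8, 6, 4

q^2  k|2↦f(k): 2:1 1:1  a_2=2
n=8: 1·8 2·4 4·2 8·1  f→[1+1+1+1]=4
n=24: 1·24 2·12 3·8 4·6 6·4 8·3 12·2 24·1  f→[1+1+1+1+1+1+1+1]=8
[q^28] f(1)=1,f(2)=1,f(4)=1,f(7)=1,f(14)=1,f(28)=1 ⇒ 6
d|39:{39,13,3,1}  Σf=1+1+1+1=4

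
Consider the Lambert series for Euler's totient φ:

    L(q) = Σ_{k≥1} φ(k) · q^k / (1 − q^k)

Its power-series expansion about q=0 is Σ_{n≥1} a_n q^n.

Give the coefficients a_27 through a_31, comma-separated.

[q^27] φ(27)=18,φ(9)=6,φ(3)=2,φ(1)=1 ⇒ 27
q^28  k|28↦φ(k): 28:12 14:6 7:6 4:2 2:1 1:1  a_28=28
n=29: 29·1 1·29  φ→[28+1]=29
d|30:{30,15,10,6,5,3,2,1}  Σφ=8+8+4+2+4+2+1+1=30
q^31  k|31↦φ(k): 1:1 31:30  a_31=31

27, 28, 29, 30, 31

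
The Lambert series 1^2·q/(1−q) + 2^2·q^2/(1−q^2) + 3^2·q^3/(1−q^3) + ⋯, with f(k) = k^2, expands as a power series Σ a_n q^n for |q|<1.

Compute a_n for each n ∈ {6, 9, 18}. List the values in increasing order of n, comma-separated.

50, 91, 455

n=6: 6·1 3·2 2·3 1·6  f→[36+9+4+1]=50
[q^9] f(1)=1,f(3)=9,f(9)=81 ⇒ 91
d|18:{1,2,3,6,9,18}  Σf=1+4+9+36+81+324=455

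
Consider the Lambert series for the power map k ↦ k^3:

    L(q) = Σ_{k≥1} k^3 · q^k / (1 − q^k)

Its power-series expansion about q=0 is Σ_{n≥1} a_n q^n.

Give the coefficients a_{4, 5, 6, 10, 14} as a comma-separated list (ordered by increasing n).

q^4  k|4↦f(k): 1:1 2:8 4:64  a_4=73
n=5: 1·5 5·1  f→[1+125]=126
[q^6] f(6)=216,f(3)=27,f(2)=8,f(1)=1 ⇒ 252
d|10:{10,5,2,1}  Σf=1000+125+8+1=1134
n=14: 14·1 7·2 2·7 1·14  f→[2744+343+8+1]=3096

73, 126, 252, 1134, 3096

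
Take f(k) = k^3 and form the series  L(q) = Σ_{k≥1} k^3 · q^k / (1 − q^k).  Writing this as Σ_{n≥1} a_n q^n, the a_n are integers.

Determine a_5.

q^5  k|5↦f(k): 1:1 5:125  a_5=126

a_5 = 126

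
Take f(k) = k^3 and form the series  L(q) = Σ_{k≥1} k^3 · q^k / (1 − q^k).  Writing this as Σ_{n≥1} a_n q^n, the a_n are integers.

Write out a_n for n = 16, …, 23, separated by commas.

4681, 4914, 6813, 6860, 9198, 9632, 11988, 12168

d|16:{1,2,4,8,16}  Σf=1+8+64+512+4096=4681
q^17  k|17↦f(k): 1:1 17:4913  a_17=4914
d|18:{18,9,6,3,2,1}  Σf=5832+729+216+27+8+1=6813
q^19  k|19↦f(k): 1:1 19:6859  a_19=6860
q^20  k|20↦f(k): 1:1 2:8 4:64 5:125 10:1000 20:8000  a_20=9198
d|21:{1,3,7,21}  Σf=1+27+343+9261=9632
[q^22] f(22)=10648,f(11)=1331,f(2)=8,f(1)=1 ⇒ 11988
[q^23] f(1)=1,f(23)=12167 ⇒ 12168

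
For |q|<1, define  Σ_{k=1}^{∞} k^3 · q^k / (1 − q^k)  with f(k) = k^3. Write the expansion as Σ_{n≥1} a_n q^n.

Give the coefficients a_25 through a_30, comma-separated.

15751, 19782, 20440, 25112, 24390, 31752

q^25  k|25↦f(k): 1:1 5:125 25:15625  a_25=15751
n=26: 1·26 2·13 13·2 26·1  f→[1+8+2197+17576]=19782
[q^27] f(1)=1,f(3)=27,f(9)=729,f(27)=19683 ⇒ 20440
[q^28] f(28)=21952,f(14)=2744,f(7)=343,f(4)=64,f(2)=8,f(1)=1 ⇒ 25112
n=29: 1·29 29·1  f→[1+24389]=24390
d|30:{30,15,10,6,5,3,2,1}  Σf=27000+3375+1000+216+125+27+8+1=31752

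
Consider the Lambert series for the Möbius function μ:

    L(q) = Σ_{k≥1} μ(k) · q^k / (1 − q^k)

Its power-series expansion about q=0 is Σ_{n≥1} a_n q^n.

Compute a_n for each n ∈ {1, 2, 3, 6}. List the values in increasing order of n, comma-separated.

1, 0, 0, 0

q^1  k|1↦μ(k): 1:1  a_1=1
[q^2] μ(2)=-1,μ(1)=1 ⇒ 0
d|3:{1,3}  Σμ=1+(-1)=0
d|6:{1,2,3,6}  Σμ=1+(-1)+(-1)+1=0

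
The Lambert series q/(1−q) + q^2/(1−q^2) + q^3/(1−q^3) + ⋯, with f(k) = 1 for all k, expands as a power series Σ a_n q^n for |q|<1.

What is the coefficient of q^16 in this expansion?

n=16: 1·16 2·8 4·4 8·2 16·1  f→[1+1+1+1+1]=5

a_16 = 5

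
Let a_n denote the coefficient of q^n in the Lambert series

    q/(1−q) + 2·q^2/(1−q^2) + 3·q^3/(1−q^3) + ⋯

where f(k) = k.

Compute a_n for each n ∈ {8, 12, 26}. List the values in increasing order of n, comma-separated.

n=8: 1·8 2·4 4·2 8·1  f→[1+2+4+8]=15
d|12:{1,2,3,4,6,12}  Σf=1+2+3+4+6+12=28
n=26: 1·26 2·13 13·2 26·1  f→[1+2+13+26]=42

15, 28, 42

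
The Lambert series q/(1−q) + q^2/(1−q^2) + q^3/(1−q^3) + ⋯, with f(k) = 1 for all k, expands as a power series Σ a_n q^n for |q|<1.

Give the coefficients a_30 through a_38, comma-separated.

q^30  k|30↦f(k): 30:1 15:1 10:1 6:1 5:1 3:1 2:1 1:1  a_30=8
d|31:{1,31}  Σf=1+1=2
d|32:{32,16,8,4,2,1}  Σf=1+1+1+1+1+1=6
[q^33] f(33)=1,f(11)=1,f(3)=1,f(1)=1 ⇒ 4
d|34:{34,17,2,1}  Σf=1+1+1+1=4
[q^35] f(1)=1,f(5)=1,f(7)=1,f(35)=1 ⇒ 4
[q^36] f(36)=1,f(18)=1,f(12)=1,f(9)=1,f(6)=1,f(4)=1,f(3)=1,f(2)=1,f(1)=1 ⇒ 9
d|37:{1,37}  Σf=1+1=2
d|38:{38,19,2,1}  Σf=1+1+1+1=4

8, 2, 6, 4, 4, 4, 9, 2, 4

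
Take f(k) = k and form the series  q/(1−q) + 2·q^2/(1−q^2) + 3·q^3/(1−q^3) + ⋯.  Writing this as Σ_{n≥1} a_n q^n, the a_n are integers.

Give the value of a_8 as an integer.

a_8 = 15

[q^8] f(8)=8,f(4)=4,f(2)=2,f(1)=1 ⇒ 15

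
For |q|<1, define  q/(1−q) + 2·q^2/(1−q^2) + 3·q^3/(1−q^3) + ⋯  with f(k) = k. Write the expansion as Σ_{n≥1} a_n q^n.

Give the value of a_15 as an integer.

[q^15] f(1)=1,f(3)=3,f(5)=5,f(15)=15 ⇒ 24

a_15 = 24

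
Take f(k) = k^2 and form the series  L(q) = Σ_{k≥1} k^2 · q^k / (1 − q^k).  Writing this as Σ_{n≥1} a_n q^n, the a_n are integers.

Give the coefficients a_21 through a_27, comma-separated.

q^21  k|21↦f(k): 21:441 7:49 3:9 1:1  a_21=500
n=22: 1·22 2·11 11·2 22·1  f→[1+4+121+484]=610
d|23:{1,23}  Σf=1+529=530
q^24  k|24↦f(k): 1:1 2:4 3:9 4:16 6:36 8:64 12:144 24:576  a_24=850
q^25  k|25↦f(k): 1:1 5:25 25:625  a_25=651
d|26:{1,2,13,26}  Σf=1+4+169+676=850
[q^27] f(1)=1,f(3)=9,f(9)=81,f(27)=729 ⇒ 820

500, 610, 530, 850, 651, 850, 820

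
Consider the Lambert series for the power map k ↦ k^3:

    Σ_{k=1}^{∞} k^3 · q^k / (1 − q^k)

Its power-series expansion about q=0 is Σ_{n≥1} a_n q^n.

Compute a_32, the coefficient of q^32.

a_32 = 37449

d|32:{1,2,4,8,16,32}  Σf=1+8+64+512+4096+32768=37449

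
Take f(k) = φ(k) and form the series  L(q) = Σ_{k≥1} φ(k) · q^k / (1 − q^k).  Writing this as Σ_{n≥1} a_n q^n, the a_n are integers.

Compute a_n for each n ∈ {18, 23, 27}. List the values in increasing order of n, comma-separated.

d|18:{18,9,6,3,2,1}  Σφ=6+6+2+2+1+1=18
[q^23] φ(23)=22,φ(1)=1 ⇒ 23
q^27  k|27↦φ(k): 27:18 9:6 3:2 1:1  a_27=27

18, 23, 27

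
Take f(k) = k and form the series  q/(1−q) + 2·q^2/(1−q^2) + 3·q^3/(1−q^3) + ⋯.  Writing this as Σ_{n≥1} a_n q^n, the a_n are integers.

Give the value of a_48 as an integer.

a_48 = 124

[q^48] f(1)=1,f(2)=2,f(3)=3,f(4)=4,f(6)=6,f(8)=8,f(12)=12,f(16)=16,f(24)=24,f(48)=48 ⇒ 124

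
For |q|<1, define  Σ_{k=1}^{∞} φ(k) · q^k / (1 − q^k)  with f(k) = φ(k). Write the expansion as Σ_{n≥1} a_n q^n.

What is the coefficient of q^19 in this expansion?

[q^19] φ(19)=18,φ(1)=1 ⇒ 19

a_19 = 19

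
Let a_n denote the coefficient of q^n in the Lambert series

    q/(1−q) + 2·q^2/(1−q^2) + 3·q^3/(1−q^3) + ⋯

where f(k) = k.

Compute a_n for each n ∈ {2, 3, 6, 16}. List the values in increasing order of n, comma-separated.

d|2:{1,2}  Σf=1+2=3
d|3:{1,3}  Σf=1+3=4
[q^6] f(1)=1,f(2)=2,f(3)=3,f(6)=6 ⇒ 12
q^16  k|16↦f(k): 1:1 2:2 4:4 8:8 16:16  a_16=31

3, 4, 12, 31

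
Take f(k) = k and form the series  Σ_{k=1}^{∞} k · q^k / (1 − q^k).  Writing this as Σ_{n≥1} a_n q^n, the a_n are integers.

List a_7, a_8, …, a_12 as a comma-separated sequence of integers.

q^7  k|7↦f(k): 7:7 1:1  a_7=8
q^8  k|8↦f(k): 1:1 2:2 4:4 8:8  a_8=15
q^9  k|9↦f(k): 9:9 3:3 1:1  a_9=13
n=10: 10·1 5·2 2·5 1·10  f→[10+5+2+1]=18
[q^11] f(11)=11,f(1)=1 ⇒ 12
n=12: 12·1 6·2 4·3 3·4 2·6 1·12  f→[12+6+4+3+2+1]=28

8, 15, 13, 18, 12, 28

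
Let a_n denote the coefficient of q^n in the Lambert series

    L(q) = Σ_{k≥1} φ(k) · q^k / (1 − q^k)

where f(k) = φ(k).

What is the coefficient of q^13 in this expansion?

n=13: 1·13 13·1  φ→[1+12]=13

a_13 = 13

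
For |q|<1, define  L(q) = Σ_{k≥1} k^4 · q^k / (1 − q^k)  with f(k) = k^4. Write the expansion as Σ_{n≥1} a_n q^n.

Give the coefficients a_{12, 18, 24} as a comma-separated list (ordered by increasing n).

n=12: 12·1 6·2 4·3 3·4 2·6 1·12  f→[20736+1296+256+81+16+1]=22386
q^18  k|18↦f(k): 1:1 2:16 3:81 6:1296 9:6561 18:104976  a_18=112931
q^24  k|24↦f(k): 1:1 2:16 3:81 4:256 6:1296 8:4096 12:20736 24:331776  a_24=358258

22386, 112931, 358258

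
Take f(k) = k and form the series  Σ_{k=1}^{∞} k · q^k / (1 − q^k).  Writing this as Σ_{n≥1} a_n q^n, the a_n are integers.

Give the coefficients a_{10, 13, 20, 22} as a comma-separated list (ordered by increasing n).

d|10:{1,2,5,10}  Σf=1+2+5+10=18
d|13:{1,13}  Σf=1+13=14
q^20  k|20↦f(k): 20:20 10:10 5:5 4:4 2:2 1:1  a_20=42
n=22: 1·22 2·11 11·2 22·1  f→[1+2+11+22]=36

18, 14, 42, 36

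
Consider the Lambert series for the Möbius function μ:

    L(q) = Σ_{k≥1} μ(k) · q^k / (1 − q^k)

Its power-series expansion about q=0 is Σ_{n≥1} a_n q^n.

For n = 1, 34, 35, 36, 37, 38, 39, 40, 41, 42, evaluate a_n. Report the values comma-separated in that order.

1, 0, 0, 0, 0, 0, 0, 0, 0, 0

n=1: 1·1  μ→[1]=1
q^34  k|34↦μ(k): 34:1 17:-1 2:-1 1:1  a_34=0
d|35:{1,5,7,35}  Σμ=1+(-1)+(-1)+1=0
q^36  k|36↦μ(k): 36:0 18:0 12:0 9:0 6:1 4:0 3:-1 2:-1 1:1  a_36=0
[q^37] μ(37)=-1,μ(1)=1 ⇒ 0
q^38  k|38↦μ(k): 1:1 2:-1 19:-1 38:1  a_38=0
q^39  k|39↦μ(k): 39:1 13:-1 3:-1 1:1  a_39=0
d|40:{1,2,4,5,8,10,20,40}  Σμ=1+(-1)+0+(-1)+0+1+0+0=0
d|41:{1,41}  Σμ=1+(-1)=0
n=42: 42·1 21·2 14·3 7·6 6·7 3·14 2·21 1·42  μ→[(-1)+1+1+(-1)+1+(-1)+(-1)+1]=0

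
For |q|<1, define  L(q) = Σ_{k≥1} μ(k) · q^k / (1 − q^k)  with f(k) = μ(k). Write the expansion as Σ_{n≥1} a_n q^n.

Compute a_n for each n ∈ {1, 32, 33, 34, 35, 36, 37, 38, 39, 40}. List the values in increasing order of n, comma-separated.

d|1:{1}  Σμ=1=1
[q^32] μ(1)=1,μ(2)=-1,μ(4)=0,μ(8)=0,μ(16)=0,μ(32)=0 ⇒ 0
q^33  k|33↦μ(k): 1:1 3:-1 11:-1 33:1  a_33=0
n=34: 34·1 17·2 2·17 1·34  μ→[1+(-1)+(-1)+1]=0
[q^35] μ(35)=1,μ(7)=-1,μ(5)=-1,μ(1)=1 ⇒ 0
q^36  k|36↦μ(k): 36:0 18:0 12:0 9:0 6:1 4:0 3:-1 2:-1 1:1  a_36=0
[q^37] μ(1)=1,μ(37)=-1 ⇒ 0
[q^38] μ(38)=1,μ(19)=-1,μ(2)=-1,μ(1)=1 ⇒ 0
q^39  k|39↦μ(k): 1:1 3:-1 13:-1 39:1  a_39=0
n=40: 40·1 20·2 10·4 8·5 5·8 4·10 2·20 1·40  μ→[0+0+1+0+(-1)+0+(-1)+1]=0

1, 0, 0, 0, 0, 0, 0, 0, 0, 0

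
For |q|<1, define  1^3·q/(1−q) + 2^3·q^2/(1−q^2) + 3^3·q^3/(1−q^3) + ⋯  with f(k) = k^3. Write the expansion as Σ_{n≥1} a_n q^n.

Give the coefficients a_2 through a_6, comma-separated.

n=2: 1·2 2·1  f→[1+8]=9
q^3  k|3↦f(k): 1:1 3:27  a_3=28
d|4:{1,2,4}  Σf=1+8+64=73
d|5:{5,1}  Σf=125+1=126
n=6: 6·1 3·2 2·3 1·6  f→[216+27+8+1]=252

9, 28, 73, 126, 252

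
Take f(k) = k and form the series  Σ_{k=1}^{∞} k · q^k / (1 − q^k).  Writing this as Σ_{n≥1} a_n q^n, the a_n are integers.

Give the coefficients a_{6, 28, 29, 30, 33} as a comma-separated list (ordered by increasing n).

12, 56, 30, 72, 48

q^6  k|6↦f(k): 1:1 2:2 3:3 6:6  a_6=12
q^28  k|28↦f(k): 28:28 14:14 7:7 4:4 2:2 1:1  a_28=56
d|29:{29,1}  Σf=29+1=30
d|30:{1,2,3,5,6,10,15,30}  Σf=1+2+3+5+6+10+15+30=72
[q^33] f(33)=33,f(11)=11,f(3)=3,f(1)=1 ⇒ 48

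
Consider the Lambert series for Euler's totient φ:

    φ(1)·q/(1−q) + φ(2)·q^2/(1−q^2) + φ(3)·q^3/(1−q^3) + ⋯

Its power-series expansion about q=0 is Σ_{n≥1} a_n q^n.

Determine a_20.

q^20  k|20↦φ(k): 1:1 2:1 4:2 5:4 10:4 20:8  a_20=20

a_20 = 20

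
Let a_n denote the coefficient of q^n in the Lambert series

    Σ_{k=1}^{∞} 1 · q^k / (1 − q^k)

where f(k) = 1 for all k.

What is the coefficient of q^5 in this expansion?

[q^5] f(5)=1,f(1)=1 ⇒ 2

a_5 = 2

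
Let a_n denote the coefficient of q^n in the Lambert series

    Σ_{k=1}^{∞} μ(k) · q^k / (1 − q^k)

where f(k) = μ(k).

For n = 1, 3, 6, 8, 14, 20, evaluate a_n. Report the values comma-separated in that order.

1, 0, 0, 0, 0, 0

d|1:{1}  Σμ=1=1
[q^3] μ(1)=1,μ(3)=-1 ⇒ 0
n=6: 1·6 2·3 3·2 6·1  μ→[1+(-1)+(-1)+1]=0
[q^8] μ(8)=0,μ(4)=0,μ(2)=-1,μ(1)=1 ⇒ 0
d|14:{1,2,7,14}  Σμ=1+(-1)+(-1)+1=0
[q^20] μ(1)=1,μ(2)=-1,μ(4)=0,μ(5)=-1,μ(10)=1,μ(20)=0 ⇒ 0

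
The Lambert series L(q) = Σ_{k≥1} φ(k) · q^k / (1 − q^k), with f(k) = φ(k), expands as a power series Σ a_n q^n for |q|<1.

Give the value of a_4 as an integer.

n=4: 1·4 2·2 4·1  φ→[1+1+2]=4

a_4 = 4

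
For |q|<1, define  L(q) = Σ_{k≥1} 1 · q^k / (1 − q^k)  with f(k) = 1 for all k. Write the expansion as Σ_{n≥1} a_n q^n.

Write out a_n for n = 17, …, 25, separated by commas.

n=17: 1·17 17·1  f→[1+1]=2
d|18:{18,9,6,3,2,1}  Σf=1+1+1+1+1+1=6
d|19:{1,19}  Σf=1+1=2
d|20:{1,2,4,5,10,20}  Σf=1+1+1+1+1+1=6
d|21:{1,3,7,21}  Σf=1+1+1+1=4
n=22: 22·1 11·2 2·11 1·22  f→[1+1+1+1]=4
[q^23] f(1)=1,f(23)=1 ⇒ 2
q^24  k|24↦f(k): 24:1 12:1 8:1 6:1 4:1 3:1 2:1 1:1  a_24=8
n=25: 1·25 5·5 25·1  f→[1+1+1]=3

2, 6, 2, 6, 4, 4, 2, 8, 3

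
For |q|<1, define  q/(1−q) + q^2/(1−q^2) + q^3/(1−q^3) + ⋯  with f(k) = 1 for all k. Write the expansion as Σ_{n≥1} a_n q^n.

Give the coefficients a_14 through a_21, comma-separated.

4, 4, 5, 2, 6, 2, 6, 4

d|14:{14,7,2,1}  Σf=1+1+1+1=4
q^15  k|15↦f(k): 1:1 3:1 5:1 15:1  a_15=4
d|16:{16,8,4,2,1}  Σf=1+1+1+1+1=5
n=17: 1·17 17·1  f→[1+1]=2
[q^18] f(1)=1,f(2)=1,f(3)=1,f(6)=1,f(9)=1,f(18)=1 ⇒ 6
d|19:{1,19}  Σf=1+1=2
[q^20] f(20)=1,f(10)=1,f(5)=1,f(4)=1,f(2)=1,f(1)=1 ⇒ 6
[q^21] f(1)=1,f(3)=1,f(7)=1,f(21)=1 ⇒ 4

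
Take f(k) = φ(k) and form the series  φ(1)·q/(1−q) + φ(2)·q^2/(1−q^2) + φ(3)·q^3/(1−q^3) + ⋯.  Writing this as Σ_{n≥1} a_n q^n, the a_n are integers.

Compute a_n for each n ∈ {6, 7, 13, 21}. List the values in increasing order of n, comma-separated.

[q^6] φ(1)=1,φ(2)=1,φ(3)=2,φ(6)=2 ⇒ 6
q^7  k|7↦φ(k): 1:1 7:6  a_7=7
[q^13] φ(1)=1,φ(13)=12 ⇒ 13
q^21  k|21↦φ(k): 1:1 3:2 7:6 21:12  a_21=21

6, 7, 13, 21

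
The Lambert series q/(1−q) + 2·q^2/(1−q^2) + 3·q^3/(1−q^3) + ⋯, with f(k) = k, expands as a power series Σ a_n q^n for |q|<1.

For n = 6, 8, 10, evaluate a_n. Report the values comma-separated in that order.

12, 15, 18

[q^6] f(6)=6,f(3)=3,f(2)=2,f(1)=1 ⇒ 12
d|8:{1,2,4,8}  Σf=1+2+4+8=15
q^10  k|10↦f(k): 1:1 2:2 5:5 10:10  a_10=18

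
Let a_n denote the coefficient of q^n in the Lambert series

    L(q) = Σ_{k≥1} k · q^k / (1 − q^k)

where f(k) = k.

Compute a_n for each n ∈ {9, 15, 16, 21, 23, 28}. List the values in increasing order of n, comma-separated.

n=9: 9·1 3·3 1·9  f→[9+3+1]=13
d|15:{1,3,5,15}  Σf=1+3+5+15=24
n=16: 1·16 2·8 4·4 8·2 16·1  f→[1+2+4+8+16]=31
n=21: 21·1 7·3 3·7 1·21  f→[21+7+3+1]=32
[q^23] f(1)=1,f(23)=23 ⇒ 24
[q^28] f(1)=1,f(2)=2,f(4)=4,f(7)=7,f(14)=14,f(28)=28 ⇒ 56

13, 24, 31, 32, 24, 56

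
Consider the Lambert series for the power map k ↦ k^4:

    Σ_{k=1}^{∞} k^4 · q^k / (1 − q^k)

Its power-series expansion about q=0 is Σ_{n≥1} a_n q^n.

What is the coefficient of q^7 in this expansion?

a_7 = 2402

n=7: 7·1 1·7  f→[2401+1]=2402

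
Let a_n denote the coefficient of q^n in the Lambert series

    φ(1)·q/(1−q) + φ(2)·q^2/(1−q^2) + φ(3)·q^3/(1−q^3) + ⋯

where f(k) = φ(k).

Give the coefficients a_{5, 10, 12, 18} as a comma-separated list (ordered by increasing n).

d|5:{1,5}  Σφ=1+4=5
q^10  k|10↦φ(k): 1:1 2:1 5:4 10:4  a_10=10
q^12  k|12↦φ(k): 12:4 6:2 4:2 3:2 2:1 1:1  a_12=12
[q^18] φ(1)=1,φ(2)=1,φ(3)=2,φ(6)=2,φ(9)=6,φ(18)=6 ⇒ 18

5, 10, 12, 18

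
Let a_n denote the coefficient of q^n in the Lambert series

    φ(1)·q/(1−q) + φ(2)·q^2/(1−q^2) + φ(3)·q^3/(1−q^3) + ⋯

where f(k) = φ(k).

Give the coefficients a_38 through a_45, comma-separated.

n=38: 38·1 19·2 2·19 1·38  φ→[18+18+1+1]=38
d|39:{39,13,3,1}  Σφ=24+12+2+1=39
[q^40] φ(1)=1,φ(2)=1,φ(4)=2,φ(5)=4,φ(8)=4,φ(10)=4,φ(20)=8,φ(40)=16 ⇒ 40
q^41  k|41↦φ(k): 1:1 41:40  a_41=41
[q^42] φ(1)=1,φ(2)=1,φ(3)=2,φ(6)=2,φ(7)=6,φ(14)=6,φ(21)=12,φ(42)=12 ⇒ 42
d|43:{43,1}  Σφ=42+1=43
[q^44] φ(44)=20,φ(22)=10,φ(11)=10,φ(4)=2,φ(2)=1,φ(1)=1 ⇒ 44
n=45: 1·45 3·15 5·9 9·5 15·3 45·1  φ→[1+2+4+6+8+24]=45

38, 39, 40, 41, 42, 43, 44, 45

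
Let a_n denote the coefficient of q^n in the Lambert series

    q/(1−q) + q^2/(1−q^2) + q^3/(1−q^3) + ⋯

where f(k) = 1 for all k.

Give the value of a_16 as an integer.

a_16 = 5

d|16:{16,8,4,2,1}  Σf=1+1+1+1+1=5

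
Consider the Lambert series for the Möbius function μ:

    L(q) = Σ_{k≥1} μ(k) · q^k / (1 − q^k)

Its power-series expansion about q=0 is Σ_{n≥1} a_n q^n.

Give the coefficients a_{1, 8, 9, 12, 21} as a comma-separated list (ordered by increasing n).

1, 0, 0, 0, 0

[q^1] μ(1)=1 ⇒ 1
d|8:{1,2,4,8}  Σμ=1+(-1)+0+0=0
d|9:{9,3,1}  Σμ=0+(-1)+1=0
q^12  k|12↦μ(k): 1:1 2:-1 3:-1 4:0 6:1 12:0  a_12=0
[q^21] μ(1)=1,μ(3)=-1,μ(7)=-1,μ(21)=1 ⇒ 0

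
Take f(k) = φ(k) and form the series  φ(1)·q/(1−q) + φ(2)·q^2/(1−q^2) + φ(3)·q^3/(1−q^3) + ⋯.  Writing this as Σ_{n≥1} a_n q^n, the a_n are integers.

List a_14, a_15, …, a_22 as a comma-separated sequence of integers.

d|14:{14,7,2,1}  Σφ=6+6+1+1=14
n=15: 15·1 5·3 3·5 1·15  φ→[8+4+2+1]=15
d|16:{16,8,4,2,1}  Σφ=8+4+2+1+1=16
n=17: 17·1 1·17  φ→[16+1]=17
d|18:{1,2,3,6,9,18}  Σφ=1+1+2+2+6+6=18
d|19:{1,19}  Σφ=1+18=19
d|20:{1,2,4,5,10,20}  Σφ=1+1+2+4+4+8=20
n=21: 1·21 3·7 7·3 21·1  φ→[1+2+6+12]=21
n=22: 1·22 2·11 11·2 22·1  φ→[1+1+10+10]=22

14, 15, 16, 17, 18, 19, 20, 21, 22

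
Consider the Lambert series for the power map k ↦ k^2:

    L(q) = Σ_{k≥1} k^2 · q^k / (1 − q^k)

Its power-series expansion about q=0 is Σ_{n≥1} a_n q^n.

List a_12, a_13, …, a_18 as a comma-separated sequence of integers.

d|12:{12,6,4,3,2,1}  Σf=144+36+16+9+4+1=210
n=13: 1·13 13·1  f→[1+169]=170
[q^14] f(1)=1,f(2)=4,f(7)=49,f(14)=196 ⇒ 250
n=15: 15·1 5·3 3·5 1·15  f→[225+25+9+1]=260
[q^16] f(1)=1,f(2)=4,f(4)=16,f(8)=64,f(16)=256 ⇒ 341
n=17: 17·1 1·17  f→[289+1]=290
d|18:{18,9,6,3,2,1}  Σf=324+81+36+9+4+1=455

210, 170, 250, 260, 341, 290, 455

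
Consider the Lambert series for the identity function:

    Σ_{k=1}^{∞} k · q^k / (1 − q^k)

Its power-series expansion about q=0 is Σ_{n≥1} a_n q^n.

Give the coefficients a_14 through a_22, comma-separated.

24, 24, 31, 18, 39, 20, 42, 32, 36

d|14:{14,7,2,1}  Σf=14+7+2+1=24
q^15  k|15↦f(k): 15:15 5:5 3:3 1:1  a_15=24
q^16  k|16↦f(k): 1:1 2:2 4:4 8:8 16:16  a_16=31
q^17  k|17↦f(k): 17:17 1:1  a_17=18
d|18:{1,2,3,6,9,18}  Σf=1+2+3+6+9+18=39
n=19: 19·1 1·19  f→[19+1]=20
n=20: 20·1 10·2 5·4 4·5 2·10 1·20  f→[20+10+5+4+2+1]=42
d|21:{21,7,3,1}  Σf=21+7+3+1=32
d|22:{1,2,11,22}  Σf=1+2+11+22=36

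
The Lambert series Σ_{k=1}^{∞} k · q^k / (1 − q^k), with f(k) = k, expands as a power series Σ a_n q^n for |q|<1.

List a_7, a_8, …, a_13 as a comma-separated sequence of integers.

n=7: 1·7 7·1  f→[1+7]=8
[q^8] f(1)=1,f(2)=2,f(4)=4,f(8)=8 ⇒ 15
d|9:{9,3,1}  Σf=9+3+1=13
n=10: 10·1 5·2 2·5 1·10  f→[10+5+2+1]=18
d|11:{1,11}  Σf=1+11=12
[q^12] f(12)=12,f(6)=6,f(4)=4,f(3)=3,f(2)=2,f(1)=1 ⇒ 28
q^13  k|13↦f(k): 1:1 13:13  a_13=14

8, 15, 13, 18, 12, 28, 14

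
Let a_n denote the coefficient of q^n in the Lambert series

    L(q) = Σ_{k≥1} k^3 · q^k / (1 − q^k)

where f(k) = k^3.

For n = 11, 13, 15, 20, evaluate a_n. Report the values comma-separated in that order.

q^11  k|11↦f(k): 1:1 11:1331  a_11=1332
[q^13] f(13)=2197,f(1)=1 ⇒ 2198
[q^15] f(1)=1,f(3)=27,f(5)=125,f(15)=3375 ⇒ 3528
n=20: 20·1 10·2 5·4 4·5 2·10 1·20  f→[8000+1000+125+64+8+1]=9198

1332, 2198, 3528, 9198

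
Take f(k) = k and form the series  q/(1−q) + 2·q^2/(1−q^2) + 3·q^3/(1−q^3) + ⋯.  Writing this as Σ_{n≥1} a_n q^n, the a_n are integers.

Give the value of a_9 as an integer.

a_9 = 13

d|9:{9,3,1}  Σf=9+3+1=13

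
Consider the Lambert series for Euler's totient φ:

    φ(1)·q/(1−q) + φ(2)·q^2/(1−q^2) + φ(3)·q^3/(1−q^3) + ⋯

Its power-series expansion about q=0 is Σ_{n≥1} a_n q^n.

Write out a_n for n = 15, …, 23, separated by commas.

q^15  k|15↦φ(k): 15:8 5:4 3:2 1:1  a_15=15
q^16  k|16↦φ(k): 1:1 2:1 4:2 8:4 16:8  a_16=16
d|17:{1,17}  Σφ=1+16=17
n=18: 1·18 2·9 3·6 6·3 9·2 18·1  φ→[1+1+2+2+6+6]=18
n=19: 19·1 1·19  φ→[18+1]=19
n=20: 20·1 10·2 5·4 4·5 2·10 1·20  φ→[8+4+4+2+1+1]=20
n=21: 21·1 7·3 3·7 1·21  φ→[12+6+2+1]=21
q^22  k|22↦φ(k): 22:10 11:10 2:1 1:1  a_22=22
d|23:{1,23}  Σφ=1+22=23

15, 16, 17, 18, 19, 20, 21, 22, 23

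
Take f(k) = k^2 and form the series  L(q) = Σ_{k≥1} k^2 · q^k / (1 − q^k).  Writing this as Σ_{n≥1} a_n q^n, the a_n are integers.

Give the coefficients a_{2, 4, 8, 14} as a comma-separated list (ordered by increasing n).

5, 21, 85, 250

n=2: 2·1 1·2  f→[4+1]=5
[q^4] f(1)=1,f(2)=4,f(4)=16 ⇒ 21
d|8:{8,4,2,1}  Σf=64+16+4+1=85
[q^14] f(14)=196,f(7)=49,f(2)=4,f(1)=1 ⇒ 250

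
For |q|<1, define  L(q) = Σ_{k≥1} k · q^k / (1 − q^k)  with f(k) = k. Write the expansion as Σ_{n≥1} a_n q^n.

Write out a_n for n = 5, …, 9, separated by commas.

6, 12, 8, 15, 13

[q^5] f(5)=5,f(1)=1 ⇒ 6
q^6  k|6↦f(k): 6:6 3:3 2:2 1:1  a_6=12
[q^7] f(1)=1,f(7)=7 ⇒ 8
d|8:{8,4,2,1}  Σf=8+4+2+1=15
d|9:{9,3,1}  Σf=9+3+1=13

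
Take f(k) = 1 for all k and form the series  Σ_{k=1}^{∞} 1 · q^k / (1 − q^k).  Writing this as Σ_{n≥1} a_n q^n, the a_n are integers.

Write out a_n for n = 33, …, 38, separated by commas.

q^33  k|33↦f(k): 1:1 3:1 11:1 33:1  a_33=4
n=34: 34·1 17·2 2·17 1·34  f→[1+1+1+1]=4
n=35: 35·1 7·5 5·7 1·35  f→[1+1+1+1]=4
[q^36] f(1)=1,f(2)=1,f(3)=1,f(4)=1,f(6)=1,f(9)=1,f(12)=1,f(18)=1,f(36)=1 ⇒ 9
d|37:{1,37}  Σf=1+1=2
q^38  k|38↦f(k): 1:1 2:1 19:1 38:1  a_38=4

4, 4, 4, 9, 2, 4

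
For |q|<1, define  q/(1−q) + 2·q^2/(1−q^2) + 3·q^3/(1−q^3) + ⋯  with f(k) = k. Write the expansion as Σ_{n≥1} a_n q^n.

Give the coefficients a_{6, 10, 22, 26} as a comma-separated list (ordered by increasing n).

12, 18, 36, 42

d|6:{6,3,2,1}  Σf=6+3+2+1=12
[q^10] f(10)=10,f(5)=5,f(2)=2,f(1)=1 ⇒ 18
[q^22] f(22)=22,f(11)=11,f(2)=2,f(1)=1 ⇒ 36
d|26:{1,2,13,26}  Σf=1+2+13+26=42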